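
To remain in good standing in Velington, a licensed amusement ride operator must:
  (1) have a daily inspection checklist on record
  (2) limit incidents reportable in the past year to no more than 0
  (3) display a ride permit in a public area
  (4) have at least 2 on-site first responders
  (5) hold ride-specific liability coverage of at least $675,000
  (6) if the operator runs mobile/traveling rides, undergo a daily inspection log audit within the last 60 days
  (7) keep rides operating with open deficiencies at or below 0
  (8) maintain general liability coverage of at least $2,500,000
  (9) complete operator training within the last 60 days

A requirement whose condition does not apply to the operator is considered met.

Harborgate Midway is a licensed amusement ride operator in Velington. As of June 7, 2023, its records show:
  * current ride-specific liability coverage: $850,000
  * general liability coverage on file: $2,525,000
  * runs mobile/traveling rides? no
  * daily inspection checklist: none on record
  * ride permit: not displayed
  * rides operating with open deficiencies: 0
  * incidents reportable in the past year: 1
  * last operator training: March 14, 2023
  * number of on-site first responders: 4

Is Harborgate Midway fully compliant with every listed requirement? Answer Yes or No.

No

1. daily inspection checklist absent → not met
2. incidents reportable in the past year 1 > 0 → not met
3. ride permit absent → not met
4. on-site first responders 4 ≥ 2 → met
5. ride-specific liability coverage $850,000 ≥ $675,000 → met
6. condition 'runs mobile/traveling rides' does not hold → requirement n/a → met
7. rides operating with open deficiencies 0 ≤ 0 → met
8. general liability coverage $2,525,000 ≥ $2,500,000 → met
9. operator training 85 days ago vs limit 60 → not met
Not met: 1, 2, 3, 9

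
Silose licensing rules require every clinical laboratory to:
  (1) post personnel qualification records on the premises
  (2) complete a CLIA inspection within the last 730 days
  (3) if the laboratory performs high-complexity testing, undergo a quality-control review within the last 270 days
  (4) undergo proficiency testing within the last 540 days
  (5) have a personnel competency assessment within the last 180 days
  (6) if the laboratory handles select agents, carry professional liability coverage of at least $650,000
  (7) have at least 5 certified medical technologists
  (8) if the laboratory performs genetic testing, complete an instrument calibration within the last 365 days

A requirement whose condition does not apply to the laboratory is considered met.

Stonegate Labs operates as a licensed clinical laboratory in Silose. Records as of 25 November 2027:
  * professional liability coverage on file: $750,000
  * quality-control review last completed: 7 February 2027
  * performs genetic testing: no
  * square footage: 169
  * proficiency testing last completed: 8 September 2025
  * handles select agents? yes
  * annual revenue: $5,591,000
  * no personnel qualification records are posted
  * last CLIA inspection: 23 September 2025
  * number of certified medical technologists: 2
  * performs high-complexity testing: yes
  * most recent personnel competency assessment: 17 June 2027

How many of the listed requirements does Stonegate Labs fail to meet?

5

1. personnel qualification records absent → not met
2. CLIA inspection 793 days ago vs limit 730 → not met
3. condition 'performs high-complexity testing' holds; quality-control review 291 days ago vs limit 270 → not met
4. proficiency testing 808 days ago vs limit 540 → not met
5. personnel competency assessment 161 days ago vs limit 180 → met
6. condition 'handles select agents' holds; professional liability coverage $750,000 ≥ $650,000 → met
7. certified medical technologists 2 < 5 → not met
8. condition 'performs genetic testing' does not hold → requirement n/a → met
Not met: 5 of 8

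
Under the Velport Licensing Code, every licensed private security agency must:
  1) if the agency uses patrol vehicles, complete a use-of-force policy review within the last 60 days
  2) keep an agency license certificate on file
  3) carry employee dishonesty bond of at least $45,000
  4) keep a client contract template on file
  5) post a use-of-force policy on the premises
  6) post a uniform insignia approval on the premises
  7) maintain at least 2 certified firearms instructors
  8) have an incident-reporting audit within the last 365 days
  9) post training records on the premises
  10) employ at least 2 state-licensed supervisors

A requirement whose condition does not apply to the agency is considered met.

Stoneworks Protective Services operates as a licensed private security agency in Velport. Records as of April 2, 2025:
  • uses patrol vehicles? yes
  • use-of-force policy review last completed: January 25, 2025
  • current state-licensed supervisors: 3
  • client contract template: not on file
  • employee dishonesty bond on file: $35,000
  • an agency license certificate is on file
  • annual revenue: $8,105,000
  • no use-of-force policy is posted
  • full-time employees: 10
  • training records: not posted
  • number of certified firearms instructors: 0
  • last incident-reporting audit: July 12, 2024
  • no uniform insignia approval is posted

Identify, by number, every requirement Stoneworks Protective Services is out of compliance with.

1, 3, 4, 5, 6, 7, 9

1. condition 'uses patrol vehicles' holds; use-of-force policy review 67 days ago vs limit 60 → not met
2. agency license certificate present → met
3. employee dishonesty bond $35,000 < $45,000 → not met
4. client contract template absent → not met
5. use-of-force policy absent → not met
6. uniform insignia approval absent → not met
7. certified firearms instructors 0 < 2 → not met
8. incident-reporting audit 264 days ago vs limit 365 → met
9. training records absent → not met
10. state-licensed supervisors 3 ≥ 2 → met
Not met: 1, 3, 4, 5, 6, 7, 9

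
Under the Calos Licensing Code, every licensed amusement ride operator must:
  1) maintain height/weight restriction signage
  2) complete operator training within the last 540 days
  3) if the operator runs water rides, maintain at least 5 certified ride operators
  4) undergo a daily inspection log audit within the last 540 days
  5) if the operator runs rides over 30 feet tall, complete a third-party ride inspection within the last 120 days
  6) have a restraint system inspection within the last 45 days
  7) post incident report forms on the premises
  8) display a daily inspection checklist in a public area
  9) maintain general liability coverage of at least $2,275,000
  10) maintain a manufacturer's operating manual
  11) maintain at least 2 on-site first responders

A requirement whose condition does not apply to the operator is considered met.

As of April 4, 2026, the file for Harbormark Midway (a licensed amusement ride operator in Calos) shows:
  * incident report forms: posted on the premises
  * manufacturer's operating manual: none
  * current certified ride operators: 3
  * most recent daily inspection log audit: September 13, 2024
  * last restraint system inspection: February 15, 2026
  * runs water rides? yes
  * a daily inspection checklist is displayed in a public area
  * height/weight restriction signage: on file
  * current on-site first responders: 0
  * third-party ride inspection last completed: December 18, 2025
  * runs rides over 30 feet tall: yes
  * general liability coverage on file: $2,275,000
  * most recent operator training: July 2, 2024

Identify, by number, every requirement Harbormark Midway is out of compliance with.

1. height/weight restriction signage present → met
2. operator training 641 days ago vs limit 540 → not met
3. condition 'runs water rides' holds; certified ride operators 3 < 5 → not met
4. daily inspection log audit 568 days ago vs limit 540 → not met
5. condition 'runs rides over 30 feet tall' holds; third-party ride inspection 107 days ago vs limit 120 → met
6. restraint system inspection 48 days ago vs limit 45 → not met
7. incident report forms present → met
8. daily inspection checklist present → met
9. general liability coverage $2,275,000 ≥ $2,275,000 → met
10. manufacturer's operating manual absent → not met
11. on-site first responders 0 < 2 → not met
Not met: 2, 3, 4, 6, 10, 11

2, 3, 4, 6, 10, 11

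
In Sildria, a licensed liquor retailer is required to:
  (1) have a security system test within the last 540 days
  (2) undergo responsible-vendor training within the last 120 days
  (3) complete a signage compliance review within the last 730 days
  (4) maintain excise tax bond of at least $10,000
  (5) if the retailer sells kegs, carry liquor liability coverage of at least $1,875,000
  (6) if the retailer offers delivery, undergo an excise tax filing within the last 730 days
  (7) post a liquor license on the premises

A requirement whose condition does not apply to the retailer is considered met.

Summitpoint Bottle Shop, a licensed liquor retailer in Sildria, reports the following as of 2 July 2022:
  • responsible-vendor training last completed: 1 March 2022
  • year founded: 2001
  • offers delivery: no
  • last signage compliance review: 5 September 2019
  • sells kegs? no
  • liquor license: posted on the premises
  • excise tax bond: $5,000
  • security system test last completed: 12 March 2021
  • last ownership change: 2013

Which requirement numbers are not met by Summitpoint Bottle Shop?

1. security system test 477 days ago vs limit 540 → met
2. responsible-vendor training 123 days ago vs limit 120 → not met
3. signage compliance review 1031 days ago vs limit 730 → not met
4. excise tax bond $5,000 < $10,000 → not met
5. condition 'sells kegs' does not hold → requirement n/a → met
6. condition 'offers delivery' does not hold → requirement n/a → met
7. liquor license present → met
Not met: 2, 3, 4

2, 3, 4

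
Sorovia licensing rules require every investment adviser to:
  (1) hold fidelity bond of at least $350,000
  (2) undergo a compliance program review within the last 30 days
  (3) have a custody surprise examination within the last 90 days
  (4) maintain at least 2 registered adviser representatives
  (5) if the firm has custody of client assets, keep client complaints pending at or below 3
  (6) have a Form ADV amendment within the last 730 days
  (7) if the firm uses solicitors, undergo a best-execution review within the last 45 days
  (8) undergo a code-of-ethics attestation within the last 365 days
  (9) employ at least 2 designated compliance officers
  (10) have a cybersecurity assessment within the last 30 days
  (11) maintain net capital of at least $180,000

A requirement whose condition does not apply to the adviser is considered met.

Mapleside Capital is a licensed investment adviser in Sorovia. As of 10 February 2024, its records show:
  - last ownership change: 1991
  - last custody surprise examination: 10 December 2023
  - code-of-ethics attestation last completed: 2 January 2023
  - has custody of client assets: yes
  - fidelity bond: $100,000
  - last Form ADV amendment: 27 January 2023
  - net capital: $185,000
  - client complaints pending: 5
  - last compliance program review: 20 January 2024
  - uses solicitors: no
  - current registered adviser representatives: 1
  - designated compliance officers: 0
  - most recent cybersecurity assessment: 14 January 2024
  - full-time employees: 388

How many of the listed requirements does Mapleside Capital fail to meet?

1. fidelity bond $100,000 < $350,000 → not met
2. compliance program review 21 days ago vs limit 30 → met
3. custody surprise examination 62 days ago vs limit 90 → met
4. registered adviser representatives 1 < 2 → not met
5. condition 'has custody of client assets' holds; client complaints pending 5 > 3 → not met
6. Form ADV amendment 379 days ago vs limit 730 → met
7. condition 'uses solicitors' does not hold → requirement n/a → met
8. code-of-ethics attestation 404 days ago vs limit 365 → not met
9. designated compliance officers 0 < 2 → not met
10. cybersecurity assessment 27 days ago vs limit 30 → met
11. net capital $185,000 ≥ $180,000 → met
Not met: 5 of 11

5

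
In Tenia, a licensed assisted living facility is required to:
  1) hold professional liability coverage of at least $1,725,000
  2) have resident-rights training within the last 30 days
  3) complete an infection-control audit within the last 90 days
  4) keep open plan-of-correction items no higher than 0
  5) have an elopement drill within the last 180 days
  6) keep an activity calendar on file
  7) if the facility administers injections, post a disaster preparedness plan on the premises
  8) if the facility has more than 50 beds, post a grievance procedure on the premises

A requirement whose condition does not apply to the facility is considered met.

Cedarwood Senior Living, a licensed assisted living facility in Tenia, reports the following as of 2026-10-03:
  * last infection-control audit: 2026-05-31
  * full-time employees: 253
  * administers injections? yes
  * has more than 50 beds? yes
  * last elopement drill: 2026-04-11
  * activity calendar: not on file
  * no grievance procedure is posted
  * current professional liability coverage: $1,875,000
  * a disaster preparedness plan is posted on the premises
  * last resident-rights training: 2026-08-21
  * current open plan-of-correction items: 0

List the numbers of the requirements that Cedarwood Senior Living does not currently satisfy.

2, 3, 6, 8

1. professional liability coverage $1,875,000 ≥ $1,725,000 → met
2. resident-rights training 43 days ago vs limit 30 → not met
3. infection-control audit 125 days ago vs limit 90 → not met
4. open plan-of-correction items 0 ≤ 0 → met
5. elopement drill 175 days ago vs limit 180 → met
6. activity calendar absent → not met
7. condition 'administers injections' holds; disaster preparedness plan present → met
8. condition 'has more than 50 beds' holds; grievance procedure absent → not met
Not met: 2, 3, 6, 8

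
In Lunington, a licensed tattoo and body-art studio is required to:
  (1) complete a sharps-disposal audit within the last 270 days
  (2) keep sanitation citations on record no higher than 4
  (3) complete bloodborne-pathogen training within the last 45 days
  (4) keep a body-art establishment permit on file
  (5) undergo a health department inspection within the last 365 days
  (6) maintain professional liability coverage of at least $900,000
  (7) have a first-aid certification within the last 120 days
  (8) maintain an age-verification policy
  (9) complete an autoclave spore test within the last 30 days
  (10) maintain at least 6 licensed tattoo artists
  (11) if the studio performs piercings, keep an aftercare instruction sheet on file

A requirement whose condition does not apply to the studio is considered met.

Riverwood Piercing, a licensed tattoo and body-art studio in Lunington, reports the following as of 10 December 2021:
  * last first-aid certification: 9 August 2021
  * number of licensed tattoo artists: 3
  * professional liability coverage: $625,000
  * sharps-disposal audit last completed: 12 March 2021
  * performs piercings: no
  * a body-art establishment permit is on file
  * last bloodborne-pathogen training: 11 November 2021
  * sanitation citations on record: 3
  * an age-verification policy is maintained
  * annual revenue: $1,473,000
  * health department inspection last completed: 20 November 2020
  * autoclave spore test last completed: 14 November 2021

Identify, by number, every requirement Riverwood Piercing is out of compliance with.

1, 5, 6, 7, 10

1. sharps-disposal audit 273 days ago vs limit 270 → not met
2. sanitation citations on record 3 ≤ 4 → met
3. bloodborne-pathogen training 29 days ago vs limit 45 → met
4. body-art establishment permit present → met
5. health department inspection 385 days ago vs limit 365 → not met
6. professional liability coverage $625,000 < $900,000 → not met
7. first-aid certification 123 days ago vs limit 120 → not met
8. age-verification policy present → met
9. autoclave spore test 26 days ago vs limit 30 → met
10. licensed tattoo artists 3 < 6 → not met
11. condition 'performs piercings' does not hold → requirement n/a → met
Not met: 1, 5, 6, 7, 10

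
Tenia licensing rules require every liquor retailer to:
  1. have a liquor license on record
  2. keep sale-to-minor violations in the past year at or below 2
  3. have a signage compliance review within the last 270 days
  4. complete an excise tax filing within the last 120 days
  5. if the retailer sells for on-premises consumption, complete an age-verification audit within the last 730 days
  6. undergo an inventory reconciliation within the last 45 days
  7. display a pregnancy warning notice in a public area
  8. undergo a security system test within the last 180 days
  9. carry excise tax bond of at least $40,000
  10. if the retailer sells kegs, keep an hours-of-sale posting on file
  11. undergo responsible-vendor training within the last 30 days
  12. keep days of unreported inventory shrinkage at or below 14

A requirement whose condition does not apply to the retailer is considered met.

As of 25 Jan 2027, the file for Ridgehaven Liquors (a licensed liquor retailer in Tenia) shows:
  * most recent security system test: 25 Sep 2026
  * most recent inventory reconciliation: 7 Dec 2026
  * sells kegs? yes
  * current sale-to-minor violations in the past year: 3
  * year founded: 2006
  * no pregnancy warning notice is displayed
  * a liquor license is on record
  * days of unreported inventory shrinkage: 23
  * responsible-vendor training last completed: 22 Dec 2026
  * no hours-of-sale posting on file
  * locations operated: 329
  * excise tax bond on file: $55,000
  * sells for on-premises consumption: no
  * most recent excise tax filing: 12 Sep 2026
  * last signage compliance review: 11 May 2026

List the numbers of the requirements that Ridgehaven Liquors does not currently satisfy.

1. liquor license present → met
2. sale-to-minor violations in the past year 3 > 2 → not met
3. signage compliance review 259 days ago vs limit 270 → met
4. excise tax filing 135 days ago vs limit 120 → not met
5. condition 'sells for on-premises consumption' does not hold → requirement n/a → met
6. inventory reconciliation 49 days ago vs limit 45 → not met
7. pregnancy warning notice absent → not met
8. security system test 122 days ago vs limit 180 → met
9. excise tax bond $55,000 ≥ $40,000 → met
10. condition 'sells kegs' holds; hours-of-sale posting absent → not met
11. responsible-vendor training 34 days ago vs limit 30 → not met
12. days of unreported inventory shrinkage 23 > 14 → not met
Not met: 2, 4, 6, 7, 10, 11, 12

2, 4, 6, 7, 10, 11, 12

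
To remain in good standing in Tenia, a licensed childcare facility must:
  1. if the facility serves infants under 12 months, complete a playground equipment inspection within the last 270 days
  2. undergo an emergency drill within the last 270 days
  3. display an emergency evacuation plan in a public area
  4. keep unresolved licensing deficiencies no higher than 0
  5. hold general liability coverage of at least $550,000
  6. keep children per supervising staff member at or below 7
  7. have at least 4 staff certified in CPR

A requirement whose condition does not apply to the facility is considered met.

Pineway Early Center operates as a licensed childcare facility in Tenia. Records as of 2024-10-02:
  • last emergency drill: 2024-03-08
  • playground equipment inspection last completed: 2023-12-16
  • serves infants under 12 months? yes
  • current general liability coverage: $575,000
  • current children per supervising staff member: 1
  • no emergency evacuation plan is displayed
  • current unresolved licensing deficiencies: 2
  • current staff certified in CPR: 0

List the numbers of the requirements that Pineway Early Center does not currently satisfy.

1, 3, 4, 7

1. condition 'serves infants under 12 months' holds; playground equipment inspection 291 days ago vs limit 270 → not met
2. emergency drill 208 days ago vs limit 270 → met
3. emergency evacuation plan absent → not met
4. unresolved licensing deficiencies 2 > 0 → not met
5. general liability coverage $575,000 ≥ $550,000 → met
6. children per supervising staff member 1 ≤ 7 → met
7. staff certified in CPR 0 < 4 → not met
Not met: 1, 3, 4, 7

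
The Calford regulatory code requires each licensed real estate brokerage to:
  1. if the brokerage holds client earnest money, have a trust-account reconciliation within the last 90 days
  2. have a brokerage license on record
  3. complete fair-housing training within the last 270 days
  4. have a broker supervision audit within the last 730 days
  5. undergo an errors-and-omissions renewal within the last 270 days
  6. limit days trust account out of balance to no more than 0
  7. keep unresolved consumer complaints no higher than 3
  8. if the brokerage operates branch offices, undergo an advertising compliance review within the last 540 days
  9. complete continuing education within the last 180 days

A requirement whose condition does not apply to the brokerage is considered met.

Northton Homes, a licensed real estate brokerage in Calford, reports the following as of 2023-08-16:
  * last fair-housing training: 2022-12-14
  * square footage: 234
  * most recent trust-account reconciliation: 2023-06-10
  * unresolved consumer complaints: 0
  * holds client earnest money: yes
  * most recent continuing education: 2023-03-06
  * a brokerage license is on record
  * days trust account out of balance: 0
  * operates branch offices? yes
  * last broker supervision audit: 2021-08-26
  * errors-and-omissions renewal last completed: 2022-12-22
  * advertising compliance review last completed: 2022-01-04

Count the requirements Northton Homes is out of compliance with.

1. condition 'holds client earnest money' holds; trust-account reconciliation 67 days ago vs limit 90 → met
2. brokerage license present → met
3. fair-housing training 245 days ago vs limit 270 → met
4. broker supervision audit 720 days ago vs limit 730 → met
5. errors-and-omissions renewal 237 days ago vs limit 270 → met
6. days trust account out of balance 0 ≤ 0 → met
7. unresolved consumer complaints 0 ≤ 3 → met
8. condition 'operates branch offices' holds; advertising compliance review 589 days ago vs limit 540 → not met
9. continuing education 163 days ago vs limit 180 → met
Not met: 1 of 9

1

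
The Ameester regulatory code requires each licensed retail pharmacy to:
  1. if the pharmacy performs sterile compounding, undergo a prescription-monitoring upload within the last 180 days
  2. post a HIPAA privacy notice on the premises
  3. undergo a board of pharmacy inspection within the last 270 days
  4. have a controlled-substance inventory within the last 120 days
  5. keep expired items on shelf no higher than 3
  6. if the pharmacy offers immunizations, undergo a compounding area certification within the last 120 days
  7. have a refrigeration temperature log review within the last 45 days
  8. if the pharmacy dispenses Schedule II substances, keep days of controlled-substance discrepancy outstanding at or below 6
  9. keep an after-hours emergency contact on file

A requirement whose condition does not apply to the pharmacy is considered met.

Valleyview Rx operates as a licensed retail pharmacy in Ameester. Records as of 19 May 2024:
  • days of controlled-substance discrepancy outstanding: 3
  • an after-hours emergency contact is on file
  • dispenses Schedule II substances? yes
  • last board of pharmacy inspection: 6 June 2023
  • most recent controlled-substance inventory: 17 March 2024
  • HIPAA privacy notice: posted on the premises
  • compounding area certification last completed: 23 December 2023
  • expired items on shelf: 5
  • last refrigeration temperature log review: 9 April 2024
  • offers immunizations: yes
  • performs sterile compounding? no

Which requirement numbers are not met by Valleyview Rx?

1. condition 'performs sterile compounding' does not hold → requirement n/a → met
2. HIPAA privacy notice present → met
3. board of pharmacy inspection 348 days ago vs limit 270 → not met
4. controlled-substance inventory 63 days ago vs limit 120 → met
5. expired items on shelf 5 > 3 → not met
6. condition 'offers immunizations' holds; compounding area certification 148 days ago vs limit 120 → not met
7. refrigeration temperature log review 40 days ago vs limit 45 → met
8. condition 'dispenses Schedule II substances' holds; days of controlled-substance discrepancy outstanding 3 ≤ 6 → met
9. after-hours emergency contact present → met
Not met: 3, 5, 6

3, 5, 6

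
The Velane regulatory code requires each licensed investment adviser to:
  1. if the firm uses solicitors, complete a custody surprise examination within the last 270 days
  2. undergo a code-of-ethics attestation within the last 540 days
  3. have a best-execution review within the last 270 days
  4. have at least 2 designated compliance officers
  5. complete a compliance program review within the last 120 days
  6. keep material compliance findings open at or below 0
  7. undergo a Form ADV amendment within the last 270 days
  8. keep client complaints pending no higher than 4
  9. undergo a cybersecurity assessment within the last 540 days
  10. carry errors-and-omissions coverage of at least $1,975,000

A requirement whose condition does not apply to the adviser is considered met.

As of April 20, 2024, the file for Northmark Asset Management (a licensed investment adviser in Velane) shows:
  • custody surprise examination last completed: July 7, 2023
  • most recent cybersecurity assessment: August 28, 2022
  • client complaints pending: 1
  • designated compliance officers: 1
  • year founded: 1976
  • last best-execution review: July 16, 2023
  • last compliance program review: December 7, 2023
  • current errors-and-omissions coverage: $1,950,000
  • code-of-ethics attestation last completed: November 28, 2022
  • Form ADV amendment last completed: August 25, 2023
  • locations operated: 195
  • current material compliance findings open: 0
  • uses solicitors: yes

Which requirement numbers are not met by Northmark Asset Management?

1, 3, 4, 5, 9, 10

1. condition 'uses solicitors' holds; custody surprise examination 288 days ago vs limit 270 → not met
2. code-of-ethics attestation 509 days ago vs limit 540 → met
3. best-execution review 279 days ago vs limit 270 → not met
4. designated compliance officers 1 < 2 → not met
5. compliance program review 135 days ago vs limit 120 → not met
6. material compliance findings open 0 ≤ 0 → met
7. Form ADV amendment 239 days ago vs limit 270 → met
8. client complaints pending 1 ≤ 4 → met
9. cybersecurity assessment 601 days ago vs limit 540 → not met
10. errors-and-omissions coverage $1,950,000 < $1,975,000 → not met
Not met: 1, 3, 4, 5, 9, 10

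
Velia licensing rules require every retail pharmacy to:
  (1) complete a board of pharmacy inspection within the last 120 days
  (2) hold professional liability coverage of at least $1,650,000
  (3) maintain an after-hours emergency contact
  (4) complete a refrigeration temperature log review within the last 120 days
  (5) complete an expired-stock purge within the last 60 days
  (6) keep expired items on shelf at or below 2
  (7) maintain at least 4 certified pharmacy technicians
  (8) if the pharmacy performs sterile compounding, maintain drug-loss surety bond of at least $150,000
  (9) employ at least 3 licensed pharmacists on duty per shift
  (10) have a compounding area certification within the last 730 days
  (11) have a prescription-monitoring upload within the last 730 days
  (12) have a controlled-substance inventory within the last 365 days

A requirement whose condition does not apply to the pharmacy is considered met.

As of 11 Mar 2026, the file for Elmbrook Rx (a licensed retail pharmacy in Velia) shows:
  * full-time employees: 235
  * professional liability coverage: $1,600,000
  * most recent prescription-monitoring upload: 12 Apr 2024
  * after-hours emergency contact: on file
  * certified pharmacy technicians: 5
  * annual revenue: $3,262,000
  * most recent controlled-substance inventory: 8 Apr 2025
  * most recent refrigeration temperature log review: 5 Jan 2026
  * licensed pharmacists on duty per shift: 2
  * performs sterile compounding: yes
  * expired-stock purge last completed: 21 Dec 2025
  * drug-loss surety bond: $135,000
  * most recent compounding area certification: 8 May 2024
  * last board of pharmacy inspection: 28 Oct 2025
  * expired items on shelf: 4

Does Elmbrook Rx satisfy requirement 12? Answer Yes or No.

Yes

12. controlled-substance inventory 337 days ago vs limit 365 → met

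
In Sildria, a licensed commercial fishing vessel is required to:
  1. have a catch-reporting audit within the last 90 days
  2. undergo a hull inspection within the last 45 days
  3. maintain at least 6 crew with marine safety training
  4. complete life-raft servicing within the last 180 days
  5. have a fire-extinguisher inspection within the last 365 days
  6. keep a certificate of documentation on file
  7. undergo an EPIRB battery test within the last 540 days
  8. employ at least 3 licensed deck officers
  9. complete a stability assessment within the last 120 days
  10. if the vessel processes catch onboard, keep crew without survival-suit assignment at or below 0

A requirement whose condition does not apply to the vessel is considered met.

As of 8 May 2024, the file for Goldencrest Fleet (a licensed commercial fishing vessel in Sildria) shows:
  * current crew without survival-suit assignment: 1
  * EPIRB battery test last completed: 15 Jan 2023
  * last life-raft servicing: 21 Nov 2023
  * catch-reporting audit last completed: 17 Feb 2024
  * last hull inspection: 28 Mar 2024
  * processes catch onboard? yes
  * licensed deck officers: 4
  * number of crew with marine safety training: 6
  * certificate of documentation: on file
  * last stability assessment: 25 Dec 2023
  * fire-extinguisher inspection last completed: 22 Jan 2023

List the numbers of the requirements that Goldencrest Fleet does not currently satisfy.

1. catch-reporting audit 81 days ago vs limit 90 → met
2. hull inspection 41 days ago vs limit 45 → met
3. crew with marine safety training 6 ≥ 6 → met
4. life-raft servicing 169 days ago vs limit 180 → met
5. fire-extinguisher inspection 472 days ago vs limit 365 → not met
6. certificate of documentation present → met
7. EPIRB battery test 479 days ago vs limit 540 → met
8. licensed deck officers 4 ≥ 3 → met
9. stability assessment 135 days ago vs limit 120 → not met
10. condition 'processes catch onboard' holds; crew without survival-suit assignment 1 > 0 → not met
Not met: 5, 9, 10

5, 9, 10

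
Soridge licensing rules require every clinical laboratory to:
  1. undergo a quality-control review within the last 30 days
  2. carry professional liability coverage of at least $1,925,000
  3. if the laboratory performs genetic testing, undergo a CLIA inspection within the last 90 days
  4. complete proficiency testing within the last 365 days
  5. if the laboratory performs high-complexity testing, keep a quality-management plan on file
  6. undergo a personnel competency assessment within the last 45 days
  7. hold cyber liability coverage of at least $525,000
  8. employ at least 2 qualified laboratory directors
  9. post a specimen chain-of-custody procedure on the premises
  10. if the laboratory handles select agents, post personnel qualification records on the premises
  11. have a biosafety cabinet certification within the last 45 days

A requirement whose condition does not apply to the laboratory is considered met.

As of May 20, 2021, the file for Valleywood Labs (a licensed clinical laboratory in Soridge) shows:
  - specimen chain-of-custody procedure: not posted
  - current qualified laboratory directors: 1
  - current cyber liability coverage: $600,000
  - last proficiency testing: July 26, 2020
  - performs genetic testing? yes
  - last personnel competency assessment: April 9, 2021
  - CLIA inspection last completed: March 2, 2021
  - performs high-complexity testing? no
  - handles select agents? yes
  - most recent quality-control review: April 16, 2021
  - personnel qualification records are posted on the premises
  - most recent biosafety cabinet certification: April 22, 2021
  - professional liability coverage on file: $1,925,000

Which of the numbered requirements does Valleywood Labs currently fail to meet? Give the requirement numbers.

1, 8, 9

1. quality-control review 34 days ago vs limit 30 → not met
2. professional liability coverage $1,925,000 ≥ $1,925,000 → met
3. condition 'performs genetic testing' holds; CLIA inspection 79 days ago vs limit 90 → met
4. proficiency testing 298 days ago vs limit 365 → met
5. condition 'performs high-complexity testing' does not hold → requirement n/a → met
6. personnel competency assessment 41 days ago vs limit 45 → met
7. cyber liability coverage $600,000 ≥ $525,000 → met
8. qualified laboratory directors 1 < 2 → not met
9. specimen chain-of-custody procedure absent → not met
10. condition 'handles select agents' holds; personnel qualification records present → met
11. biosafety cabinet certification 28 days ago vs limit 45 → met
Not met: 1, 8, 9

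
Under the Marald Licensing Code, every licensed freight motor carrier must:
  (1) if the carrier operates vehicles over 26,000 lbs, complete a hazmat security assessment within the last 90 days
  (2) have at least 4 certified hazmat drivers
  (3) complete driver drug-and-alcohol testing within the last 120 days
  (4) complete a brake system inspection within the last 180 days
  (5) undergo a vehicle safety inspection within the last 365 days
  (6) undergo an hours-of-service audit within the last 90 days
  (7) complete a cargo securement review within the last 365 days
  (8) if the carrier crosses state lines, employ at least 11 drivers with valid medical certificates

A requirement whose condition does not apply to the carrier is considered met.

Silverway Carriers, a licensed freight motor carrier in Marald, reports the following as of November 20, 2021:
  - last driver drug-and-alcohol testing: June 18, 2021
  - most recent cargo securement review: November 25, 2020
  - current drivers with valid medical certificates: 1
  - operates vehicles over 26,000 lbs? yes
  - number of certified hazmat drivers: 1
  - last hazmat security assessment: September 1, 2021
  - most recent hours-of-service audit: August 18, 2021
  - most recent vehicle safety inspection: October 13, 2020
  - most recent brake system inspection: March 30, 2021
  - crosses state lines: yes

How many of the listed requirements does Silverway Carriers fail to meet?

6

1. condition 'operates vehicles over 26,000 lbs' holds; hazmat security assessment 80 days ago vs limit 90 → met
2. certified hazmat drivers 1 < 4 → not met
3. driver drug-and-alcohol testing 155 days ago vs limit 120 → not met
4. brake system inspection 235 days ago vs limit 180 → not met
5. vehicle safety inspection 403 days ago vs limit 365 → not met
6. hours-of-service audit 94 days ago vs limit 90 → not met
7. cargo securement review 360 days ago vs limit 365 → met
8. condition 'crosses state lines' holds; drivers with valid medical certificates 1 < 11 → not met
Not met: 6 of 8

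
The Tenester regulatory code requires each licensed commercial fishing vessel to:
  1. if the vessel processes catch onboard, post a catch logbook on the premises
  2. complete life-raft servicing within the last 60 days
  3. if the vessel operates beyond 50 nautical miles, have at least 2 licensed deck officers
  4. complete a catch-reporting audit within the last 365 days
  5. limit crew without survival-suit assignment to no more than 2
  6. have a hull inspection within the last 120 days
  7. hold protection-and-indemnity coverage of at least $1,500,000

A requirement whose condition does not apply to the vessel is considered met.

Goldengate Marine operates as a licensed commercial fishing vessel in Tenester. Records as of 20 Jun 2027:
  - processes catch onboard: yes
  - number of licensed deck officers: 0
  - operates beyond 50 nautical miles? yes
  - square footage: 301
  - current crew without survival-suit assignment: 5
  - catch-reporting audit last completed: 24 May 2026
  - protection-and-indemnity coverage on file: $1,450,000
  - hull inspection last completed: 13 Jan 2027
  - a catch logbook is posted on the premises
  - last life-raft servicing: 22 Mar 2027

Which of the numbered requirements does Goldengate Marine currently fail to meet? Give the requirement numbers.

2, 3, 4, 5, 6, 7

1. condition 'processes catch onboard' holds; catch logbook present → met
2. life-raft servicing 90 days ago vs limit 60 → not met
3. condition 'operates beyond 50 nautical miles' holds; licensed deck officers 0 < 2 → not met
4. catch-reporting audit 392 days ago vs limit 365 → not met
5. crew without survival-suit assignment 5 > 2 → not met
6. hull inspection 158 days ago vs limit 120 → not met
7. protection-and-indemnity coverage $1,450,000 < $1,500,000 → not met
Not met: 2, 3, 4, 5, 6, 7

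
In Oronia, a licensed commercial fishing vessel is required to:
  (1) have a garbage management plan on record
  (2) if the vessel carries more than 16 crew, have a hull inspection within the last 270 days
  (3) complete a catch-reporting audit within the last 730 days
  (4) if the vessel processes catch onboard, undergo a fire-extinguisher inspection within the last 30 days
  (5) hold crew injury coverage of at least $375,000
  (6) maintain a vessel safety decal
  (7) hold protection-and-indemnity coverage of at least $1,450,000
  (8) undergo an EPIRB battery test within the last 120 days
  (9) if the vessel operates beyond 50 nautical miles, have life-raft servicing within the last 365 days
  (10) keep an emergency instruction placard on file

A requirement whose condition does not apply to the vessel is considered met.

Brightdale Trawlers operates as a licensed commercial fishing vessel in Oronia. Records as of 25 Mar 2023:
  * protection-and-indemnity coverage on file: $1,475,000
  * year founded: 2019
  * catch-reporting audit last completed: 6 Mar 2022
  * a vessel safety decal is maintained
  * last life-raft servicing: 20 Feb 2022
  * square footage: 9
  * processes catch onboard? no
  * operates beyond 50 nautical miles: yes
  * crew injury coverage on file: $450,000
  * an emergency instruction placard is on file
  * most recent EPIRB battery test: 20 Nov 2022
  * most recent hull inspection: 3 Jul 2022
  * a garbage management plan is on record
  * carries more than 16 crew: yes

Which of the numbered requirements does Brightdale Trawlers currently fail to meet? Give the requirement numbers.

8, 9

1. garbage management plan present → met
2. condition 'carries more than 16 crew' holds; hull inspection 265 days ago vs limit 270 → met
3. catch-reporting audit 384 days ago vs limit 730 → met
4. condition 'processes catch onboard' does not hold → requirement n/a → met
5. crew injury coverage $450,000 ≥ $375,000 → met
6. vessel safety decal present → met
7. protection-and-indemnity coverage $1,475,000 ≥ $1,450,000 → met
8. EPIRB battery test 125 days ago vs limit 120 → not met
9. condition 'operates beyond 50 nautical miles' holds; life-raft servicing 398 days ago vs limit 365 → not met
10. emergency instruction placard present → met
Not met: 8, 9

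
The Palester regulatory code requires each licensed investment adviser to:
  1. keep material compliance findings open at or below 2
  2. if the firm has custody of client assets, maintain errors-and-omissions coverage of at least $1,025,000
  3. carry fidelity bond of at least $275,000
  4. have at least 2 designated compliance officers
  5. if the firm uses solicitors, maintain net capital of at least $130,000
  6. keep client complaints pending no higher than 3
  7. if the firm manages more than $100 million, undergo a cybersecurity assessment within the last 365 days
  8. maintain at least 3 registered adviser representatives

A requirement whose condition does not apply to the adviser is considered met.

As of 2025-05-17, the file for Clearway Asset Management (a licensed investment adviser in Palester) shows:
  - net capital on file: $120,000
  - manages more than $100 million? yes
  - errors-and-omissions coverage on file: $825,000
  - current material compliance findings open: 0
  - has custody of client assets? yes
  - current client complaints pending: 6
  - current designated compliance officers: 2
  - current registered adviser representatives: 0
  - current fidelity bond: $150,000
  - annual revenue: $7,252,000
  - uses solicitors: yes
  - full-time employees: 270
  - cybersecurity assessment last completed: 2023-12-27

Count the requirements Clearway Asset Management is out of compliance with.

1. material compliance findings open 0 ≤ 2 → met
2. condition 'has custody of client assets' holds; errors-and-omissions coverage $825,000 < $1,025,000 → not met
3. fidelity bond $150,000 < $275,000 → not met
4. designated compliance officers 2 ≥ 2 → met
5. condition 'uses solicitors' holds; net capital $120,000 < $130,000 → not met
6. client complaints pending 6 > 3 → not met
7. condition 'manages more than $100 million' holds; cybersecurity assessment 507 days ago vs limit 365 → not met
8. registered adviser representatives 0 < 3 → not met
Not met: 6 of 8

6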